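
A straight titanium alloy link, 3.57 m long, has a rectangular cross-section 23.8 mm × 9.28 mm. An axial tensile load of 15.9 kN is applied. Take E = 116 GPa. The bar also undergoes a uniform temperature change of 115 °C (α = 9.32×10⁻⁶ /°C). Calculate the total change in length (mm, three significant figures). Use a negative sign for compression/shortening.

A = 220.9 mm².
δ_mech = NL/(AE) = 15900·3570/(220.9·116000) = 2.216 mm.
δ_thermal = αLΔT = 9.32e-6·3570·115 = 3.826 mm.
δ = δ_mech + δ_thermal = 6.042 mm.

6.04 mm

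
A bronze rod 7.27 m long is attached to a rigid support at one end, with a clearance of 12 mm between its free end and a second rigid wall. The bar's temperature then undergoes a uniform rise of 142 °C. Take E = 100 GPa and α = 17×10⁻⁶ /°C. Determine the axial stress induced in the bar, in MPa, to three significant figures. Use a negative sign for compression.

-76.3 MPa

Free thermal expansion αLΔT = 17e-6 · 7270 · 142 = 17.55 mm.
The walls engage after the gap closes; constrained expansion = 17.55 − 12 = 5.55 mm.
The walls impose strain ε = −(5.55)/7270 = -7.6338e-04; σ = Eε = 100000 · -7.6338e-04 = -76.34 MPa.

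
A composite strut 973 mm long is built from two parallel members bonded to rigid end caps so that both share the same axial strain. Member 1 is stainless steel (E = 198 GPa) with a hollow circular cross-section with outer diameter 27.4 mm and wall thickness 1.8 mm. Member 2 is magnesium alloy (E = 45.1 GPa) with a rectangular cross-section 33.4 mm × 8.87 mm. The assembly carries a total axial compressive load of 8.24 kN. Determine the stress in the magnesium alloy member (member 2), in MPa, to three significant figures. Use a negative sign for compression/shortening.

A_1 = 144.8 mm².
A_2 = 296.3 mm².
Equal strain + equilibrium ⇒ each member carries load in proportion to AE: A₁E₁ = 28660000 N, A₂E₂ = 13360000 N, ΣAE = 42020000 N.
σ₂ = P·E₂/ΣAE = -8240·45100/42020000 = -8.843 MPa.

-8.84 MPa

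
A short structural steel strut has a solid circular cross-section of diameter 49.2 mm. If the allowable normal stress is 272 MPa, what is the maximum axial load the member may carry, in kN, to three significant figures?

A = 1901 mm².
P_max = σ_allow · A = 272 · 1901 = 517100 N = 517.1 kN.

517 kN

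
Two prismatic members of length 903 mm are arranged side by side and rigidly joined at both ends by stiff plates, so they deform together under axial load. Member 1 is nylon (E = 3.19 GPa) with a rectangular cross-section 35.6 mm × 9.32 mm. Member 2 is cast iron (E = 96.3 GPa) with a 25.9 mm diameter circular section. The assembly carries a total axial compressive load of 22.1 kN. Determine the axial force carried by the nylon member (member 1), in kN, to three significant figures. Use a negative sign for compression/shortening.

A_1 = 331.8 mm².
A_2 = 526.9 mm².
Equal strain + equilibrium ⇒ each member carries load in proportion to AE: A₁E₁ = 1058000 N, A₂E₂ = 50740000 N, ΣAE = 51790000 N.
F₁ = P·A₁E₁/ΣAE = -22100·1058000/51790000 = -451.6 N.

-0.452 kN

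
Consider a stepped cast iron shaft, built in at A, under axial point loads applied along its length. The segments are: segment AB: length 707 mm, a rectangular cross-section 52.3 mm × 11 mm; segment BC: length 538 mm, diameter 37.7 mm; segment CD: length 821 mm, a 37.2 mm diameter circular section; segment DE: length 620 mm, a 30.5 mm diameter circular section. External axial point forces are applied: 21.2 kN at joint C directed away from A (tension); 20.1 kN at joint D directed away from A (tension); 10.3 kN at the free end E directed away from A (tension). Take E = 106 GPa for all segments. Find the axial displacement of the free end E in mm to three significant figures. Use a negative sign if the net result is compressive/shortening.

Internal axial forces (sectioning from the free end, tension +): N_DE = 10.3 kN, N_CD = 30.4 kN, N_BC = 51.6 kN, N_AB = 51.6 kN.
A_AB = 575.3 mm².
A_BC = 1116 mm².
A_CD = 1087 mm².
A_DE = 730.6 mm².
δ_AB = 51600·707/(575.3·106000) = 0.5982 mm
δ_BC = 51600·538/(1116·106000) = 0.2346 mm
δ_CD = 30400·821/(1087·106000) = 0.2166 mm
δ_DE = 10300·620/(730.6·106000) = 0.08246 mm
δ = Σδ_i = 1.132 mm.

1.13 mm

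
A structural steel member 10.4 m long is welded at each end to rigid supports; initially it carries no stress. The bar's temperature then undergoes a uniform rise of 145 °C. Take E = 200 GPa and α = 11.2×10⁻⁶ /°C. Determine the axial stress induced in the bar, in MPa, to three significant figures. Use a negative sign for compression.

-325 MPa

Free thermal expansion αLΔT = 11.2e-6 · 10400 · 145 = 16.89 mm.
The walls impose strain ε = −(16.89)/10400 = -1.6240e-03; σ = Eε = 200000 · -1.6240e-03 = -324.8 MPa.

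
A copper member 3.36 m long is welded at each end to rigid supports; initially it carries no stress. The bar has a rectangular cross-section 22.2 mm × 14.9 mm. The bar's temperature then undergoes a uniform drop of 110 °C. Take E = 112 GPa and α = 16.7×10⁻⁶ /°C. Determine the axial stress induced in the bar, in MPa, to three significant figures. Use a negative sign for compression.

Free thermal expansion αLΔT = 16.7e-6 · 3360 · -110 = -6.172 mm.
The walls impose strain ε = −(-6.172)/3360 = 1.8370e-03; σ = Eε = 112000 · 1.8370e-03 = 205.7 MPa.

206 MPa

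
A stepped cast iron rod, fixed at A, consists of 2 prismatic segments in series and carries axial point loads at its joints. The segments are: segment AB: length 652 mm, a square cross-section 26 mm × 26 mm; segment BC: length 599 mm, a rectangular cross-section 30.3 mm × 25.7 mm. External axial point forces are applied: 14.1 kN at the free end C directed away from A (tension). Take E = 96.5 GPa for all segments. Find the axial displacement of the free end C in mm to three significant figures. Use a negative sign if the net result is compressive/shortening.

0.253 mm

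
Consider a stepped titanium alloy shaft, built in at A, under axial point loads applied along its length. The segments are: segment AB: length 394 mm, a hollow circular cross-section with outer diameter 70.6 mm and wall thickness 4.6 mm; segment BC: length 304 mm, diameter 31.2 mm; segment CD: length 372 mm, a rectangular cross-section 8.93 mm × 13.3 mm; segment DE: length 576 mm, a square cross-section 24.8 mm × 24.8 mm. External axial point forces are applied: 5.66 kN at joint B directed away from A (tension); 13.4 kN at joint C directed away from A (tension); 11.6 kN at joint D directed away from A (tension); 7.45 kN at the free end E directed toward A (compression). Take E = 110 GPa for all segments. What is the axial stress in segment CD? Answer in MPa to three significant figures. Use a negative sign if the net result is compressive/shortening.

34.9 MPa

Internal axial forces (sectioning from the free end, tension +): N_DE = -7.45 kN, N_CD = 4.15 kN, N_BC = 17.55 kN, N_AB = 23.21 kN.
A_CD = 118.8 mm².
σ_CD = N_CD/A_CD = 4150/118.8 = 34.94 MPa.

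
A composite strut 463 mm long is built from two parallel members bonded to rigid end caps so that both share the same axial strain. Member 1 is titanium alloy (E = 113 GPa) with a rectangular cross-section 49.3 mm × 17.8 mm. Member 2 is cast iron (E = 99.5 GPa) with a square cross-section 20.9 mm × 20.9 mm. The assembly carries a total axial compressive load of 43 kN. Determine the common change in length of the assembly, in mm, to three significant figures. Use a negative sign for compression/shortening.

A_1 = 877.5 mm².
A_2 = 436.8 mm².
Equal strain + equilibrium ⇒ each member carries load in proportion to AE: A₁E₁ = 99160000 N, A₂E₂ = 43460000 N, ΣAE = 142600000 N.
δ = PL/ΣAE = -43000·463/142600000 = -0.1396 mm.

-0.140 mm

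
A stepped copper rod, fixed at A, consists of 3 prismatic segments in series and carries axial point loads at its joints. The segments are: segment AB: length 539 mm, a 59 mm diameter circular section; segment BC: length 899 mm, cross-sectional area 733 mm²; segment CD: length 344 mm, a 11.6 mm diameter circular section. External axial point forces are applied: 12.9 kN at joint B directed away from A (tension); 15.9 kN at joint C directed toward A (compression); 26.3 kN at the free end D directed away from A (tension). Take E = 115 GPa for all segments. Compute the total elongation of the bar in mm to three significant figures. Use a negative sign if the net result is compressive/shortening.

0.895 mm

Internal axial forces (sectioning from the free end, tension +): N_CD = 26.3 kN, N_BC = 10.4 kN, N_AB = 23.3 kN.
A_AB = 2734 mm².
A_CD = 105.7 mm².
δ_AB = 23300·539/(2734·115000) = 0.03994 mm
δ_BC = 10400·899/(733·115000) = 0.1109 mm
δ_CD = 26300·344/(105.7·115000) = 0.7444 mm
δ = Σδ_i = 0.8953 mm.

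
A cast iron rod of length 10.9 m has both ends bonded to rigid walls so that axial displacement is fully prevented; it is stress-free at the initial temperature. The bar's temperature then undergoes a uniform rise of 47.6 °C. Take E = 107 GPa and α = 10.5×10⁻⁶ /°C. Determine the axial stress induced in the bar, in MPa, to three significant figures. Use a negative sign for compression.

-53.5 MPa

Free thermal expansion αLΔT = 10.5e-6 · 10900 · 47.6 = 5.448 mm.
The walls impose strain ε = −(5.448)/10900 = -4.9980e-04; σ = Eε = 107000 · -4.9980e-04 = -53.48 MPa.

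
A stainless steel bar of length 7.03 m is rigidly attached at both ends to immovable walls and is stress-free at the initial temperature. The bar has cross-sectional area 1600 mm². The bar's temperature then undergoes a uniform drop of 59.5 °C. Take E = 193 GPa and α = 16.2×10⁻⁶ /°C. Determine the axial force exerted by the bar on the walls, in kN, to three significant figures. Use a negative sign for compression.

298 kN

Free thermal expansion αLΔT = 16.2e-6 · 7030 · -59.5 = -6.776 mm.
The walls impose strain ε = −(-6.776)/7030 = 9.6390e-04; σ = Eε = 193000 · 9.6390e-04 = 186 MPa.
Wall reaction R = σ·A = 186·1600 = 297700 N = 297.7 kN.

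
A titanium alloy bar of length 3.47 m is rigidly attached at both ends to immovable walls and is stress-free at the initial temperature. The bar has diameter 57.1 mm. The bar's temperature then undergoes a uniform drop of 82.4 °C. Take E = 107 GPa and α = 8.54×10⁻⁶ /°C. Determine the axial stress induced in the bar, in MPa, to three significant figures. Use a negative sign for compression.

75.3 MPa

Free thermal expansion αLΔT = 8.54e-6 · 3470 · -82.4 = -2.442 mm.
The walls impose strain ε = −(-2.442)/3470 = 7.0370e-04; σ = Eε = 107000 · 7.0370e-04 = 75.3 MPa.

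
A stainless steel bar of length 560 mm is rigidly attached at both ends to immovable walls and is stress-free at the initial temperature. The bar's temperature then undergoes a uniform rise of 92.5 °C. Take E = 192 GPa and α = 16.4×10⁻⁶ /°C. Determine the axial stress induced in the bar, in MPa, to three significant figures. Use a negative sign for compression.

-291 MPa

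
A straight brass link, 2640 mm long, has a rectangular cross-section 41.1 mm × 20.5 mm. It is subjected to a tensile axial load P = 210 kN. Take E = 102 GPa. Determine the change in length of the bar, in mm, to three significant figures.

A = 842.6 mm².
δ_mech = NL/(AE) = 210000·2640/(842.6·102000) = 6.451 mm.

6.45 mm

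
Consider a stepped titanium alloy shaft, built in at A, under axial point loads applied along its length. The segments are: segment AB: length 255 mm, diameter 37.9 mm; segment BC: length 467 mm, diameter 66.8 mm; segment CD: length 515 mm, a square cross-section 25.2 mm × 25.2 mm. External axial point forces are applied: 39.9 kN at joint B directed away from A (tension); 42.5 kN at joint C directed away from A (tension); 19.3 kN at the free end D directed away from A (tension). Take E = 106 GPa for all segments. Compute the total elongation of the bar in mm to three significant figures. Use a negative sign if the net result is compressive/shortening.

Internal axial forces (sectioning from the free end, tension +): N_CD = 19.3 kN, N_BC = 61.8 kN, N_AB = 101.7 kN.
A_AB = 1128 mm².
A_BC = 3505 mm².
A_CD = 635 mm².
δ_AB = 101700·255/(1128·106000) = 0.2169 mm
δ_BC = 61800·467/(3505·106000) = 0.07769 mm
δ_CD = 19300·515/(635·106000) = 0.1477 mm
δ = Σδ_i = 0.4422 mm.

0.442 mm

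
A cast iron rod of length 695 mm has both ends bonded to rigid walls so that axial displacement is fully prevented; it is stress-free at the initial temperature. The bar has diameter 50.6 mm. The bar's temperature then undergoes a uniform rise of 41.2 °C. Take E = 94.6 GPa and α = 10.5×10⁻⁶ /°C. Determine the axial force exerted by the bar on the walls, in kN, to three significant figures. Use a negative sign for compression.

Free thermal expansion αLΔT = 10.5e-6 · 695 · 41.2 = 0.3007 mm.
The walls impose strain ε = −(0.3007)/695 = -4.3260e-04; σ = Eε = 94600 · -4.3260e-04 = -40.92 MPa.
Wall reaction R = σ·A = -40.92·2011 = -82290 N = -82.29 kN.

-82.3 kN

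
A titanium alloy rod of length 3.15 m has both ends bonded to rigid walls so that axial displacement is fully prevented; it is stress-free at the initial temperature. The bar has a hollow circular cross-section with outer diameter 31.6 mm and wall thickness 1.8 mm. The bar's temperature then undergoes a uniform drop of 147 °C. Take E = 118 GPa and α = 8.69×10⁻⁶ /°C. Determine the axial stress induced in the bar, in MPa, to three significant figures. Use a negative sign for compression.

151 MPa

Free thermal expansion αLΔT = 8.69e-6 · 3150 · -147 = -4.024 mm.
The walls impose strain ε = −(-4.024)/3150 = 1.2774e-03; σ = Eε = 118000 · 1.2774e-03 = 150.7 MPa.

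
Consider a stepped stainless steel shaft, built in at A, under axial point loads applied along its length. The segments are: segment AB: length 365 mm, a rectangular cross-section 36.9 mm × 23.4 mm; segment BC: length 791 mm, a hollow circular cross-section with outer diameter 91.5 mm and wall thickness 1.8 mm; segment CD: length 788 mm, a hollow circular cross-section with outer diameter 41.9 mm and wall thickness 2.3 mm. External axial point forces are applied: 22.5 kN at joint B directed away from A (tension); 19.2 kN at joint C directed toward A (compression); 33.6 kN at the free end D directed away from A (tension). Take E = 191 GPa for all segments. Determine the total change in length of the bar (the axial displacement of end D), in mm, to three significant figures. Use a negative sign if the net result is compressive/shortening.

Internal axial forces (sectioning from the free end, tension +): N_CD = 33.6 kN, N_BC = 14.4 kN, N_AB = 36.9 kN.
A_AB = 863.5 mm².
A_BC = 507.2 mm².
A_CD = 286.1 mm².
δ_AB = 36900·365/(863.5·191000) = 0.08167 mm
δ_BC = 14400·791/(507.2·191000) = 0.1176 mm
δ_CD = 33600·788/(286.1·191000) = 0.4845 mm
δ = Σδ_i = 0.6837 mm.

0.684 mm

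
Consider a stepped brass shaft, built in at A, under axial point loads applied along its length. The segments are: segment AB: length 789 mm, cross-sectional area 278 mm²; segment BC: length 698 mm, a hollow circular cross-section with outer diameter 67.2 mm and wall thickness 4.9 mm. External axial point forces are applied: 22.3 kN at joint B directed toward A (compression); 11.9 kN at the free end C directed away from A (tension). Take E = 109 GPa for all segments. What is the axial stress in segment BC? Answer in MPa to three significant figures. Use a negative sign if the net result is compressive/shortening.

12.4 MPa

Internal axial forces (sectioning from the free end, tension +): N_BC = 11.9 kN, N_AB = -10.4 kN.
A_BC = 959 mm².
σ_BC = N_BC/A_BC = 11900/959 = 12.41 MPa.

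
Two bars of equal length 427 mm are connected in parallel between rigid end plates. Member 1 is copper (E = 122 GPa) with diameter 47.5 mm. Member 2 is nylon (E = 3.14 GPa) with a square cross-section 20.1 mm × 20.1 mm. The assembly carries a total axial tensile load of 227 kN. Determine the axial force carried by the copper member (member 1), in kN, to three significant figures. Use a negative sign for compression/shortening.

A_1 = 1772 mm².
A_2 = 404 mm².
Equal strain + equilibrium ⇒ each member carries load in proportion to AE: A₁E₁ = 216200000 N, A₂E₂ = 1269000 N, ΣAE = 217500000 N.
F₁ = P·A₁E₁/ΣAE = 227000·216200000/217500000 = 225700 N.

226 kN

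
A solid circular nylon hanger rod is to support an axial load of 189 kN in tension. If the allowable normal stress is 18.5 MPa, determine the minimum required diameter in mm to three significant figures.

Required area A ≥ P/σ_allow = 189000/18.5 = 10220 mm².
For a solid circular section, d ≥ √(4A/π) = 114.1 mm.

114 mm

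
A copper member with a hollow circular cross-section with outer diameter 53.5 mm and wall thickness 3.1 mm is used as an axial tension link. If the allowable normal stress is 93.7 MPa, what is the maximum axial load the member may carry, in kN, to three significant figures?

46.0 kN

A = 490.8 mm².
P_max = σ_allow · A = 93.7 · 490.8 = 45990 N = 45.99 kN.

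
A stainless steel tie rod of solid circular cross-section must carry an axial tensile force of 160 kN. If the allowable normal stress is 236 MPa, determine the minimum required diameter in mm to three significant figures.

29.4 mm

Required area A ≥ P/σ_allow = 160000/236 = 678 mm².
For a solid circular section, d ≥ √(4A/π) = 29.38 mm.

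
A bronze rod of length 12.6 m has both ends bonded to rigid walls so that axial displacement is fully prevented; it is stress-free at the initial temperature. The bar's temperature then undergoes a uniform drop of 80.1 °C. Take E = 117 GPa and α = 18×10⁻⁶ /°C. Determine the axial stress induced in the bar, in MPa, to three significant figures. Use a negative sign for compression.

169 MPa

Free thermal expansion αLΔT = 18e-6 · 12600 · -80.1 = -18.17 mm.
The walls impose strain ε = −(-18.17)/12600 = 1.4418e-03; σ = Eε = 117000 · 1.4418e-03 = 168.7 MPa.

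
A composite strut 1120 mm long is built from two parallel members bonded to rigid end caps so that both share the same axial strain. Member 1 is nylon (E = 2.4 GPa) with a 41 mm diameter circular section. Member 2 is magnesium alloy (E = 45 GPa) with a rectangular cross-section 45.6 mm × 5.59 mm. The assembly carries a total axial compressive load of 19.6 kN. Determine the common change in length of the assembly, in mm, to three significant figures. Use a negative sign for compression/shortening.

-1.50 mm

A_1 = 1320 mm².
A_2 = 254.9 mm².
Equal strain + equilibrium ⇒ each member carries load in proportion to AE: A₁E₁ = 3169000 N, A₂E₂ = 11470000 N, ΣAE = 14640000 N.
δ = PL/ΣAE = -19600·1120/14640000 = -1.5 mm.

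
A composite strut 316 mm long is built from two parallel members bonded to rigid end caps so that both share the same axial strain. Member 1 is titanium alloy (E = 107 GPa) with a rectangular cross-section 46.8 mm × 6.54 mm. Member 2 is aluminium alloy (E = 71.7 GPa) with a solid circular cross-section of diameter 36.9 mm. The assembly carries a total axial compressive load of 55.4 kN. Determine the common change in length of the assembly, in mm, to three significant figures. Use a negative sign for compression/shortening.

A_1 = 306.1 mm².
A_2 = 1069 mm².
Equal strain + equilibrium ⇒ each member carries load in proportion to AE: A₁E₁ = 32750000 N, A₂E₂ = 76680000 N, ΣAE = 109400000 N.
δ = PL/ΣAE = -55400·316/109400000 = -0.16 mm.

-0.160 mm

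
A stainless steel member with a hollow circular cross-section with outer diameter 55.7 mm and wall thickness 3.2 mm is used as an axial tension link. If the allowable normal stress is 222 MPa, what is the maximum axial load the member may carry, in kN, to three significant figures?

117 kN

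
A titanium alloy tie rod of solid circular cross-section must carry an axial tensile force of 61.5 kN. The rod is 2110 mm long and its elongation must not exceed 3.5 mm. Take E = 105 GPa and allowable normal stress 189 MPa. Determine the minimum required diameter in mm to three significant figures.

Required area A ≥ P/σ_allow = 61500/189 = 325.4 mm².
For a solid circular section, d ≥ √(4A/π) = 20.35 mm.
Elongation limit: A ≥ PL/(Eδ_allow) = 61500·2110/(105000·3.5) = 353.1 mm² ⇒ d ≥ 21.2 mm.
The elongation limit governs.

21.2 mm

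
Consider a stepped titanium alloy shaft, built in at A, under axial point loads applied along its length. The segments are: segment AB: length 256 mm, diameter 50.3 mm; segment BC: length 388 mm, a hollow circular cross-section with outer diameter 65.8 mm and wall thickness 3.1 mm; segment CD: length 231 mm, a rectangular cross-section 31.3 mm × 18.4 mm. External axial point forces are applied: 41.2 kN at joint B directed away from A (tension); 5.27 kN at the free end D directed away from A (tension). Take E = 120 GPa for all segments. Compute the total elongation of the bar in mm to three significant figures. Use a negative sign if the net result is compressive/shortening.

Internal axial forces (sectioning from the free end, tension +): N_CD = 5.27 kN, N_BC = 5.27 kN, N_AB = 46.47 kN.
A_AB = 1987 mm².
A_BC = 610.6 mm².
A_CD = 575.9 mm².
δ_AB = 46470·256/(1987·120000) = 0.04989 mm
δ_BC = 5270·388/(610.6·120000) = 0.0279 mm
δ_CD = 5270·231/(575.9·120000) = 0.01761 mm
δ = Σδ_i = 0.09541 mm.

0.0954 mm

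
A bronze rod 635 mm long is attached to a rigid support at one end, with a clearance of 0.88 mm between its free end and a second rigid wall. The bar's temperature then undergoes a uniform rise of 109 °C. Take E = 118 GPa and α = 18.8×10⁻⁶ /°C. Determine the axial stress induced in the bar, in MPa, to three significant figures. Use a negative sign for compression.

-78.3 MPa

Free thermal expansion αLΔT = 18.8e-6 · 635 · 109 = 1.301 mm.
The walls engage after the gap closes; constrained expansion = 1.301 − 0.88 = 0.4212 mm.
The walls impose strain ε = −(0.4212)/635 = -6.6337e-04; σ = Eε = 118000 · -6.6337e-04 = -78.28 MPa.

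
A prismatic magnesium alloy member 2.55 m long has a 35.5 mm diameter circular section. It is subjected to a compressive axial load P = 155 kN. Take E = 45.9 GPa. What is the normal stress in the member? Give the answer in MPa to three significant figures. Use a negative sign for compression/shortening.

A = 989.8 mm².
σ = N/A = -155000/989.8 = -156.6 MPa.

-157 MPa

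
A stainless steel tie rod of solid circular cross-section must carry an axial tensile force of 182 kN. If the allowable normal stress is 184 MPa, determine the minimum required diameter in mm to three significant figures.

35.5 mm

Required area A ≥ P/σ_allow = 182000/184 = 989.1 mm².
For a solid circular section, d ≥ √(4A/π) = 35.49 mm.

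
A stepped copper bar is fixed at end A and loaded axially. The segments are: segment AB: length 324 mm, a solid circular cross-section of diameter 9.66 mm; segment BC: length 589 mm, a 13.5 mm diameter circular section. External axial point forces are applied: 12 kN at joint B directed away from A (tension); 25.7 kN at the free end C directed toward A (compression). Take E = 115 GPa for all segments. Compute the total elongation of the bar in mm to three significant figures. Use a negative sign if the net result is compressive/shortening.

-1.45 mm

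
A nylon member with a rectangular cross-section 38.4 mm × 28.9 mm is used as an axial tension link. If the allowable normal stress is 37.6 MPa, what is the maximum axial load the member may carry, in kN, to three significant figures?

A = 1110 mm².
P_max = σ_allow · A = 37.6 · 1110 = 41730 N = 41.73 kN.

41.7 kN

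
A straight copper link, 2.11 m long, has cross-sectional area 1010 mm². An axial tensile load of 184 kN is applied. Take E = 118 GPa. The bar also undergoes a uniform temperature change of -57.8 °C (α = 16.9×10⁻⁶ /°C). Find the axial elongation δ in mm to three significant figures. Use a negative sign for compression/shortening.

1.20 mm

δ_mech = NL/(AE) = 184000·2110/(1010·118000) = 3.258 mm.
δ_thermal = αLΔT = 16.9e-6·2110·-57.8 = -2.061 mm.
δ = δ_mech + δ_thermal = 1.197 mm.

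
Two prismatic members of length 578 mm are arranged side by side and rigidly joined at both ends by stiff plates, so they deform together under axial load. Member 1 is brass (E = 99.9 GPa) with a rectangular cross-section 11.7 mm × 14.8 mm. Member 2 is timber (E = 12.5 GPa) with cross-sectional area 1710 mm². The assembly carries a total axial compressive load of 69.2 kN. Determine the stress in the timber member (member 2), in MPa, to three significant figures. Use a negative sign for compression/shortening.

-22.4 MPa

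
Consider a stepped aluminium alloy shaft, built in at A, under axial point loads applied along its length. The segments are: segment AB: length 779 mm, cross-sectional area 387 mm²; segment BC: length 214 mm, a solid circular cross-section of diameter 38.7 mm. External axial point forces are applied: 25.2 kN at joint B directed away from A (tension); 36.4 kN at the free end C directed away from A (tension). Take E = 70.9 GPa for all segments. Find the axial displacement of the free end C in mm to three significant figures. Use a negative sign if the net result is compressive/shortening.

Internal axial forces (sectioning from the free end, tension +): N_BC = 36.4 kN, N_AB = 61.6 kN.
A_BC = 1176 mm².
δ_AB = 61600·779/(387·70900) = 1.749 mm
δ_BC = 36400·214/(1176·70900) = 0.0934 mm
δ = Σδ_i = 1.842 mm.

1.84 mm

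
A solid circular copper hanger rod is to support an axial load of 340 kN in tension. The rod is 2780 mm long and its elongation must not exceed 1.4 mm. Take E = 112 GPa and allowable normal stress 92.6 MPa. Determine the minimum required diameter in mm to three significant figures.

87.6 mm

Required area A ≥ P/σ_allow = 340000/92.6 = 3672 mm².
For a solid circular section, d ≥ √(4A/π) = 68.37 mm.
Elongation limit: A ≥ PL/(Eδ_allow) = 340000·2780/(112000·1.4) = 6028 mm² ⇒ d ≥ 87.61 mm.
The elongation limit governs.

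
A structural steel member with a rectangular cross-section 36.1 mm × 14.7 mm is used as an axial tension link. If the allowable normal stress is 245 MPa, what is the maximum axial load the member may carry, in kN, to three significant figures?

130 kN

A = 530.7 mm².
P_max = σ_allow · A = 245 · 530.7 = 130000 N = 130 kN.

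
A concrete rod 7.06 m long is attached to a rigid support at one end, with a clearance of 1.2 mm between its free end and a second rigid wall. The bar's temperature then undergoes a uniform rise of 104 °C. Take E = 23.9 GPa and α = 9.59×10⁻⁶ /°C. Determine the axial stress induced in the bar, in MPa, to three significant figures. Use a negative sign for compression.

Free thermal expansion αLΔT = 9.59e-6 · 7060 · 104 = 7.041 mm.
The walls engage after the gap closes; constrained expansion = 7.041 − 1.2 = 5.841 mm.
The walls impose strain ε = −(5.841)/7060 = -8.2739e-04; σ = Eε = 23900 · -8.2739e-04 = -19.77 MPa.

-19.8 MPa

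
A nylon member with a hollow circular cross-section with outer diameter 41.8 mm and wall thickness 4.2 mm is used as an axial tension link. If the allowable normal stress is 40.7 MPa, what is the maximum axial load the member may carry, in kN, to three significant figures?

A = 496.1 mm².
P_max = σ_allow · A = 40.7 · 496.1 = 20190 N = 20.19 kN.

20.2 kN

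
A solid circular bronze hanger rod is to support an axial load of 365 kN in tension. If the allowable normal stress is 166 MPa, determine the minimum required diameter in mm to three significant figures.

Required area A ≥ P/σ_allow = 365000/166 = 2199 mm².
For a solid circular section, d ≥ √(4A/π) = 52.91 mm.

52.9 mm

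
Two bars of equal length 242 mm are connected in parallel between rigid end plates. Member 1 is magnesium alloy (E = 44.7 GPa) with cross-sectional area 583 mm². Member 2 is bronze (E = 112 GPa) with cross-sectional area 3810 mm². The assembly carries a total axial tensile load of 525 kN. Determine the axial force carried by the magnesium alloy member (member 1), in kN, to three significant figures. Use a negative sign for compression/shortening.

30.2 kN

Equal strain + equilibrium ⇒ each member carries load in proportion to AE: A₁E₁ = 26060000 N, A₂E₂ = 426700000 N, ΣAE = 452800000 N.
F₁ = P·A₁E₁/ΣAE = 525000·26060000/452800000 = 30220 N.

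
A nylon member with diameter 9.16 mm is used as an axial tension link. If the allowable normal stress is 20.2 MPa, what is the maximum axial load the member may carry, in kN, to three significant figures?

A = 65.9 mm².
P_max = σ_allow · A = 20.2 · 65.9 = 1331 N = 1.331 kN.

1.33 kN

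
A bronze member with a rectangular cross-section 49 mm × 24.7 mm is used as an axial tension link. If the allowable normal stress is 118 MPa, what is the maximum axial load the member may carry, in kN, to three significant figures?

143 kN

A = 1210 mm².
P_max = σ_allow · A = 118 · 1210 = 142800 N = 142.8 kN.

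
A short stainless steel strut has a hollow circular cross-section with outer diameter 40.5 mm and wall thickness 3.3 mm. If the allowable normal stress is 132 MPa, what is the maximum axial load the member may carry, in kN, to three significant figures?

A = 385.7 mm².
P_max = σ_allow · A = 132 · 385.7 = 50910 N = 50.91 kN.

50.9 kN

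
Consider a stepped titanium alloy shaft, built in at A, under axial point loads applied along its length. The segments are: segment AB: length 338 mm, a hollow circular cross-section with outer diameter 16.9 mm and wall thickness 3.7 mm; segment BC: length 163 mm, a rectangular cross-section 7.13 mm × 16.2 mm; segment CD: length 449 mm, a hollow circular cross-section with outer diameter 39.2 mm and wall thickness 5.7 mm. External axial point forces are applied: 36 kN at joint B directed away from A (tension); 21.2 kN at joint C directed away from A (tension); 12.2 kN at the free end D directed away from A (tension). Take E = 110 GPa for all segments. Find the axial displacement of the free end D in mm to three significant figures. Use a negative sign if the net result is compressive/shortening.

1.90 mm

Internal axial forces (sectioning from the free end, tension +): N_CD = 12.2 kN, N_BC = 33.4 kN, N_AB = 69.4 kN.
A_AB = 153.4 mm².
A_BC = 115.5 mm².
A_CD = 599.9 mm².
δ_AB = 69400·338/(153.4·110000) = 1.39 mm
δ_BC = 33400·163/(115.5·110000) = 0.4285 mm
δ_CD = 12200·449/(599.9·110000) = 0.08301 mm
δ = Σδ_i = 1.901 mm.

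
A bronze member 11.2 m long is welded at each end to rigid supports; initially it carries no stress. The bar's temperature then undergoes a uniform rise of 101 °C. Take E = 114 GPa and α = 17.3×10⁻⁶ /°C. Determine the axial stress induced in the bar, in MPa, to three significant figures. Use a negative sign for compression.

Free thermal expansion αLΔT = 17.3e-6 · 11200 · 101 = 19.57 mm.
The walls impose strain ε = −(19.57)/11200 = -1.7473e-03; σ = Eε = 114000 · -1.7473e-03 = -199.2 MPa.

-199 MPa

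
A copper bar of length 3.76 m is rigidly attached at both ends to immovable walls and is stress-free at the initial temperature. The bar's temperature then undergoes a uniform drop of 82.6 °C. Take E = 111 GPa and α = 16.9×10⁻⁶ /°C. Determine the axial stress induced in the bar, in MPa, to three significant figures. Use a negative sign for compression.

Free thermal expansion αLΔT = 16.9e-6 · 3760 · -82.6 = -5.249 mm.
The walls impose strain ε = −(-5.249)/3760 = 1.3959e-03; σ = Eε = 111000 · 1.3959e-03 = 154.9 MPa.

155 MPa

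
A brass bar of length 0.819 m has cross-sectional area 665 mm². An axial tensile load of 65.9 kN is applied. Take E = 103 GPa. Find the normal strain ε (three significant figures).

9.62e-04

σ = N/A = 99.1 MPa; ε = σ/E = 99.1/103000 = 9.621e-04.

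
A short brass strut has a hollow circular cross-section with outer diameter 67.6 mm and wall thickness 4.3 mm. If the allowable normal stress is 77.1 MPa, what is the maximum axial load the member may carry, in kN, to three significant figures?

65.9 kN

A = 855.1 mm².
P_max = σ_allow · A = 77.1 · 855.1 = 65930 N = 65.93 kN.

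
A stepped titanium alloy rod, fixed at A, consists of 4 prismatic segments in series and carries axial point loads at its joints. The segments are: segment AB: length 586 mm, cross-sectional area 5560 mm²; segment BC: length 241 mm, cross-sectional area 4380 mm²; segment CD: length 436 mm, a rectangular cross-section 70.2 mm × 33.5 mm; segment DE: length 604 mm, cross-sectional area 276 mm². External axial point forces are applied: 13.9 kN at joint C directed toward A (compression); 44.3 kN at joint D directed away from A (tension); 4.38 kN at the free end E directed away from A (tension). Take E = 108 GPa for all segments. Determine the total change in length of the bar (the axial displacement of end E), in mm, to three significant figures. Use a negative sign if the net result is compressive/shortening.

Internal axial forces (sectioning from the free end, tension +): N_DE = 4.38 kN, N_CD = 48.68 kN, N_BC = 34.78 kN, N_AB = 34.78 kN.
A_CD = 2352 mm².
δ_AB = 34780·586/(5560·108000) = 0.03394 mm
δ_BC = 34780·241/(4380·108000) = 0.01772 mm
δ_CD = 48680·436/(2352·108000) = 0.08357 mm
δ_DE = 4380·604/(276·108000) = 0.08875 mm
δ = Σδ_i = 0.224 mm.

0.224 mm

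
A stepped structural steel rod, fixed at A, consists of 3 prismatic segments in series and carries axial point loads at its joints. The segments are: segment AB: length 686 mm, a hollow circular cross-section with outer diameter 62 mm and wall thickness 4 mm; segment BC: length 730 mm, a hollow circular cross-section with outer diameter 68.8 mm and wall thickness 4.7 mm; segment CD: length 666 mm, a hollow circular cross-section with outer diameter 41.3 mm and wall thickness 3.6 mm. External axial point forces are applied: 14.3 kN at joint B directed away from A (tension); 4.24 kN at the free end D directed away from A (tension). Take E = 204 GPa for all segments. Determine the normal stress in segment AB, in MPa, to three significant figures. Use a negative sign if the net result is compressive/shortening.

25.4 MPa

Internal axial forces (sectioning from the free end, tension +): N_CD = 4.24 kN, N_BC = 4.24 kN, N_AB = 18.54 kN.
A_AB = 728.8 mm².
σ_AB = N_AB/A_AB = 18540/728.8 = 25.44 MPa.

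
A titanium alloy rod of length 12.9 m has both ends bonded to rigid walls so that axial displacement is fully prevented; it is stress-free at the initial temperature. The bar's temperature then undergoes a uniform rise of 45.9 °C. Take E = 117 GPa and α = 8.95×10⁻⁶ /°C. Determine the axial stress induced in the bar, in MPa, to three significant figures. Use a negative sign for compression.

-48.1 MPa

Free thermal expansion αLΔT = 8.95e-6 · 12900 · 45.9 = 5.299 mm.
The walls impose strain ε = −(5.299)/12900 = -4.1080e-04; σ = Eε = 117000 · -4.1080e-04 = -48.06 MPa.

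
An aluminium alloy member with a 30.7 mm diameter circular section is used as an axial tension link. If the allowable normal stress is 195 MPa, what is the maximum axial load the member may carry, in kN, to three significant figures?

A = 740.2 mm².
P_max = σ_allow · A = 195 · 740.2 = 144300 N = 144.3 kN.

144 kN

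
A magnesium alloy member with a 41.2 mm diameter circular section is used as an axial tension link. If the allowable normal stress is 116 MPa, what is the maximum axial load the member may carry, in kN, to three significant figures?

A = 1333 mm².
P_max = σ_allow · A = 116 · 1333 = 154600 N = 154.6 kN.

155 kN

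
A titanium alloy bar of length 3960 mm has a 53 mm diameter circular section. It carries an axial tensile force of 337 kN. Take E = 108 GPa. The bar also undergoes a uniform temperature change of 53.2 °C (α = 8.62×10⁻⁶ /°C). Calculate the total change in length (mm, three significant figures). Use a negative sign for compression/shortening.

A = 2206 mm².
δ_mech = NL/(AE) = 337000·3960/(2206·108000) = 5.601 mm.
δ_thermal = αLΔT = 8.62e-6·3960·53.2 = 1.816 mm.
δ = δ_mech + δ_thermal = 7.417 mm.

7.42 mm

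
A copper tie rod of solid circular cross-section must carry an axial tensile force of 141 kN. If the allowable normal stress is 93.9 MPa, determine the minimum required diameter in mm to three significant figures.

43.7 mm

Required area A ≥ P/σ_allow = 141000/93.9 = 1502 mm².
For a solid circular section, d ≥ √(4A/π) = 43.73 mm.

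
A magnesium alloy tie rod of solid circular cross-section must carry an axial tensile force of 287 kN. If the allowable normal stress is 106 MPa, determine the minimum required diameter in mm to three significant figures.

58.7 mm

Required area A ≥ P/σ_allow = 287000/106 = 2708 mm².
For a solid circular section, d ≥ √(4A/π) = 58.71 mm.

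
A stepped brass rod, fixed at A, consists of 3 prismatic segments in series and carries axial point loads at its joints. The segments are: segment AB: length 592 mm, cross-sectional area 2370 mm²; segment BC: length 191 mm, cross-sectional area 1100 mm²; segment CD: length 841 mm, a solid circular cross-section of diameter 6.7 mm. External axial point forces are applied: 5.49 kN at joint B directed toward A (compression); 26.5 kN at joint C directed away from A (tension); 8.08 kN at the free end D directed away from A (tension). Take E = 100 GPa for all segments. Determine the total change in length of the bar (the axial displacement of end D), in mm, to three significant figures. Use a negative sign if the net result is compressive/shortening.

2.06 mm

Internal axial forces (sectioning from the free end, tension +): N_CD = 8.08 kN, N_BC = 34.58 kN, N_AB = 29.09 kN.
A_CD = 35.26 mm².
δ_AB = 29090·592/(2370·100000) = 0.07266 mm
δ_BC = 34580·191/(1100·100000) = 0.06004 mm
δ_CD = 8080·841/(35.26·100000) = 1.927 mm
δ = Σδ_i = 2.06 mm.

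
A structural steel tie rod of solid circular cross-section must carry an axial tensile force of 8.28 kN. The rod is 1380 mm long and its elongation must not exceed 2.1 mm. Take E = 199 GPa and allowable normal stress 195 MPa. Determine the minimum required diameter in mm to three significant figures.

Required area A ≥ P/σ_allow = 8280/195 = 42.46 mm².
For a solid circular section, d ≥ √(4A/π) = 7.353 mm.
Elongation limit: A ≥ PL/(Eδ_allow) = 8280·1380/(199000·2.1) = 27.34 mm² ⇒ d ≥ 5.9 mm.
The stress limit governs.

7.35 mm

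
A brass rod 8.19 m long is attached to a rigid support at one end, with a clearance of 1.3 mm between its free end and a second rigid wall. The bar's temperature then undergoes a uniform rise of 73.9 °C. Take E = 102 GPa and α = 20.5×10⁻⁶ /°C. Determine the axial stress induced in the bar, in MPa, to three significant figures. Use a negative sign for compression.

Free thermal expansion αLΔT = 20.5e-6 · 8190 · 73.9 = 12.41 mm.
The walls engage after the gap closes; constrained expansion = 12.41 − 1.3 = 11.11 mm.
The walls impose strain ε = −(11.11)/8190 = -1.3562e-03; σ = Eε = 102000 · -1.3562e-03 = -138.3 MPa.

-138 MPa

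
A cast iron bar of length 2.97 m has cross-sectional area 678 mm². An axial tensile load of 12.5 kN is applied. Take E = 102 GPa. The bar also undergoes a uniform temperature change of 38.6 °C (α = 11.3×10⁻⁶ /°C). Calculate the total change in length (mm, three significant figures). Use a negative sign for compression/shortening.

1.83 mm

δ_mech = NL/(AE) = 12500·2970/(678·102000) = 0.5368 mm.
δ_thermal = αLΔT = 11.3e-6·2970·38.6 = 1.295 mm.
δ = δ_mech + δ_thermal = 1.832 mm.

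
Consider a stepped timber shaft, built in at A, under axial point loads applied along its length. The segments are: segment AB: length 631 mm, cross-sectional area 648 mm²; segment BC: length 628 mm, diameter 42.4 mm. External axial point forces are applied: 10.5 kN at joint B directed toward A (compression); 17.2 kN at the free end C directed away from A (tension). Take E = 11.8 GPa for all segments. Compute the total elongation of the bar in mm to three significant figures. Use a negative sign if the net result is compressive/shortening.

Internal axial forces (sectioning from the free end, tension +): N_BC = 17.2 kN, N_AB = 6.7 kN.
A_BC = 1412 mm².
δ_AB = 6700·631/(648·11800) = 0.5529 mm
δ_BC = 17200·628/(1412·11800) = 0.6483 mm
δ = Σδ_i = 1.201 mm.

1.20 mm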